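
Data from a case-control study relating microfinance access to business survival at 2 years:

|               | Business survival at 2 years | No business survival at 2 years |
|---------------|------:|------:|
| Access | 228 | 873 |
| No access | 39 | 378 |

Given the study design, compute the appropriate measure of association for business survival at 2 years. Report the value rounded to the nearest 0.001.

2.531

Cells: a = 228, b = 873, c = 39, d = 378.
This is a case-control study: participants were sampled on outcome status, so risks in the source population cannot be estimated directly — relative risk is not valid here. The odds ratio is the appropriate measure.
OR = (a·d)/(b·c) = (228 × 378) / (873 × 39) = 86184 / 34047 = 2.53132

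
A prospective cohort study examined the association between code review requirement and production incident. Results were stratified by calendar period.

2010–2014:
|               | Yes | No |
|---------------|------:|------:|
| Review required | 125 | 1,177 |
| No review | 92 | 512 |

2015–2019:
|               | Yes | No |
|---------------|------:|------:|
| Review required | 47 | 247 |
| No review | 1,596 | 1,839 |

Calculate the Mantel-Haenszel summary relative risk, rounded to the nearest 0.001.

RR_MH = Σ(aᵢ·n₀ᵢ/nᵢ) / Σ(cᵢ·n₁ᵢ/nᵢ), with n₁ᵢ = aᵢ+bᵢ (exposed), n₀ᵢ = cᵢ+dᵢ (unexposed), nᵢ = n₁ᵢ+n₀ᵢ.
Stratum 1 (2010–2014): n₁ = 1302, n₀ = 604, n = 1906; a·n₀/n = 125·604/1906 = 39.6118; c·n₁/n = 92·1302/1906 = 62.8458
Stratum 2 (2015–2019): n₁ = 294, n₀ = 3435, n = 3729; a·n₀/n = 47·3435/3729 = 43.2944; c·n₁/n = 1596·294/3729 = 125.8311
RR_MH = (39.6118 + 43.2944) / (62.8458 + 125.8311) = 82.9062 / 188.6768 = 0.43941

0.439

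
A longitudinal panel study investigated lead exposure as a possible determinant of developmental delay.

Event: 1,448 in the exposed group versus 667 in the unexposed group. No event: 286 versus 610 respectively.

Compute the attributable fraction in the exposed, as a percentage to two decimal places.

From the description: a = 1448, b = 286, c = 667, d = 610.
Risk in exposed = 1448/1734 = 0.83506; risk in unexposed = 667/1277 = 0.52232.
RR = 0.83506/0.52232 = 1.59876
AR% = (RR − 1)/RR × 100 = (1.59876 − 1)/1.59876 × 100 = 37.4517%

37.45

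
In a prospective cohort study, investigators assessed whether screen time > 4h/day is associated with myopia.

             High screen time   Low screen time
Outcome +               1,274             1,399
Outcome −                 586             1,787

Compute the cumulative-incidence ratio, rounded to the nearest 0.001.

1.560

Reading the table with exposure as columns: a = 1274 (High screen time, case), b = 586 (High screen time, non-case), c = 1399 (Low screen time, case), d = 1787.
Risk in exposed = 1274/1860 = 0.68495; risk in unexposed = 1399/3186 = 0.43911.
RR = 0.68495 / 0.43911 = 1.55986
The risk among the exposed is 1.56 times that among the unexposed.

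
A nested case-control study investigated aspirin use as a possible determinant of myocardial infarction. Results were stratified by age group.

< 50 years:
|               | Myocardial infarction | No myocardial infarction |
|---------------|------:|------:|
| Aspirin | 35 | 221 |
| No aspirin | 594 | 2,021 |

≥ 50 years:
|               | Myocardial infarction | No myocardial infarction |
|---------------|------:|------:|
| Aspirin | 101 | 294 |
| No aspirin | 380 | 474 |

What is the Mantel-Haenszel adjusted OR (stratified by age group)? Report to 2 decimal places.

0.47

OR_MH = Σ(aᵢdᵢ/nᵢ) / Σ(bᵢcᵢ/nᵢ), where nᵢ is the stratum total.
Stratum 1 (< 50 years): n = 2871; a·d/n = 35·2021/2871 = 24.6378; b·c/n = 221·594/2871 = 45.7241
Stratum 2 (≥ 50 years): n = 1249; a·d/n = 101·474/1249 = 38.3299; b·c/n = 294·380/1249 = 89.4476
OR_MH = (24.6378 + 38.3299) / (45.7241 + 89.4476) = 62.9676 / 135.1717 = 0.46583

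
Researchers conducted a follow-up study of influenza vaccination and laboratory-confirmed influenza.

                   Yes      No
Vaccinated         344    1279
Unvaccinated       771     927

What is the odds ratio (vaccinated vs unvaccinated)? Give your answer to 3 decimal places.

0.323

Cells: a = 344, b = 1279, c = 771, d = 927.
OR = (a·d)/(b·c) = (344 × 927) / (1279 × 771) = 318888 / 986109 = 0.32338
Exposure is associated with lower odds of laboratory-confirmed influenza (OR = 0.32 < 1).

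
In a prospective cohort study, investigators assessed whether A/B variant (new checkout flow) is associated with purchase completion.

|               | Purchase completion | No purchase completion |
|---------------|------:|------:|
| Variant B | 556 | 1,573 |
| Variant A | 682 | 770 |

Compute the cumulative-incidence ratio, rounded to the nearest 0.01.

Cells: a = 556, b = 1573, c = 682, d = 770.
Risk in exposed = 556/2129 = 0.26116; risk in unexposed = 682/1452 = 0.46970.
RR = 0.26116 / 0.46970 = 0.55601
The risk is 44% lower among the exposed than among the unexposed.

0.56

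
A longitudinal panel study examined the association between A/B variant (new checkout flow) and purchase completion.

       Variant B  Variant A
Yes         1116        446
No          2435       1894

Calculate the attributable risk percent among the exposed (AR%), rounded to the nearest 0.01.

Reading the table with exposure as columns: a = 1116 (Variant B, case), b = 2435 (Variant B, non-case), c = 446 (Variant A, case), d = 1894.
Risk in exposed = 1116/3551 = 0.31428; risk in unexposed = 446/2340 = 0.19060.
RR = 0.31428/0.19060 = 1.64890
AR% = (RR − 1)/RR × 100 = (1.64890 − 1)/1.64890 × 100 = 39.3535%

39.35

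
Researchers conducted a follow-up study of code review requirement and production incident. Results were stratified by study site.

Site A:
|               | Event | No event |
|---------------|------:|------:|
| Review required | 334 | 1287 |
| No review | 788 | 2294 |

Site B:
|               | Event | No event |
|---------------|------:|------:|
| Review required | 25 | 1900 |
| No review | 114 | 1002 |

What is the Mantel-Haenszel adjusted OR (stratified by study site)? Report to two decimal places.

OR_MH = Σ(aᵢdᵢ/nᵢ) / Σ(bᵢcᵢ/nᵢ), where nᵢ is the stratum total.
Stratum 1 (Site A): n = 4703; a·d/n = 334·2294/4703 = 162.9164; b·c/n = 1287·788/4703 = 215.6402
Stratum 2 (Site B): n = 3041; a·d/n = 25·1002/3041 = 8.2374; b·c/n = 1900·114/3041 = 71.2266
OR_MH = (162.9164 + 8.2374) / (215.6402 + 71.2266) = 171.1539 / 286.8668 = 0.59663

0.60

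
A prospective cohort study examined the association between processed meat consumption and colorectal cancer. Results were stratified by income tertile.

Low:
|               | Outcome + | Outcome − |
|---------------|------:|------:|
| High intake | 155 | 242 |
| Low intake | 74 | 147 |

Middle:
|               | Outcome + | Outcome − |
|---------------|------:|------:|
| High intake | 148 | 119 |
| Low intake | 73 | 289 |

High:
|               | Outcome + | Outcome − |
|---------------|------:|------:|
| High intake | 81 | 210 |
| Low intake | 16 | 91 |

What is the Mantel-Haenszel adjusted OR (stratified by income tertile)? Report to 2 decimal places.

2.41

OR_MH = Σ(aᵢdᵢ/nᵢ) / Σ(bᵢcᵢ/nᵢ), where nᵢ is the stratum total.
Stratum 1 (Low): n = 618; a·d/n = 155·147/618 = 36.8689; b·c/n = 242·74/618 = 28.9773
Stratum 2 (Middle): n = 629; a·d/n = 148·289/629 = 68.0000; b·c/n = 119·73/629 = 13.8108
Stratum 3 (High): n = 398; a·d/n = 81·91/398 = 18.5201; b·c/n = 210·16/398 = 8.4422
OR_MH = (36.8689 + 68.0000 + 18.5201) / (28.9773 + 13.8108 + 8.4422) = 123.3890 / 51.2304 = 2.40851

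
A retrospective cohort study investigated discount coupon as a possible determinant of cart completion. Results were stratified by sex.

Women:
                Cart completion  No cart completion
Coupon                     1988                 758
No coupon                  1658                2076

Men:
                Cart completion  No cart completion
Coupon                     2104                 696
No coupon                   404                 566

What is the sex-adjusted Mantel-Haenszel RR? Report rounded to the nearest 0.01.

RR_MH = Σ(aᵢ·n₀ᵢ/nᵢ) / Σ(cᵢ·n₁ᵢ/nᵢ), with n₁ᵢ = aᵢ+bᵢ (exposed), n₀ᵢ = cᵢ+dᵢ (unexposed), nᵢ = n₁ᵢ+n₀ᵢ.
Stratum 1 (Women): n₁ = 2746, n₀ = 3734, n = 6480; a·n₀/n = 1988·3734/6480 = 1145.5543; c·n₁/n = 1658·2746/6480 = 702.6031
Stratum 2 (Men): n₁ = 2800, n₀ = 970, n = 3770; a·n₀/n = 2104·970/3770 = 541.3475; c·n₁/n = 404·2800/3770 = 300.0531
RR_MH = (1145.5543 + 541.3475) / (702.6031 + 300.0531) = 1686.9018 / 1002.6561 = 1.68243

1.68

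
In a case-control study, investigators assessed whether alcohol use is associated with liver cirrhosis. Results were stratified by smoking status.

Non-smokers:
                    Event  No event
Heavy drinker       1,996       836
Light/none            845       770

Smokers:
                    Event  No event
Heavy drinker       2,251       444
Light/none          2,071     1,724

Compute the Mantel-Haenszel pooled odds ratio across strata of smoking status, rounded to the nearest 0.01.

3.14

OR_MH = Σ(aᵢdᵢ/nᵢ) / Σ(bᵢcᵢ/nᵢ), where nᵢ is the stratum total.
Stratum 1 (Non-smokers): n = 4447; a·d/n = 1996·770/4447 = 345.6083; b·c/n = 836·845/4447 = 158.8532
Stratum 2 (Smokers): n = 6490; a·d/n = 2251·1724/6490 = 597.9544; b·c/n = 444·2071/6490 = 141.6832
OR_MH = (345.6083 + 597.9544) / (158.8532 + 141.6832) = 943.5627 / 300.5364 = 3.13960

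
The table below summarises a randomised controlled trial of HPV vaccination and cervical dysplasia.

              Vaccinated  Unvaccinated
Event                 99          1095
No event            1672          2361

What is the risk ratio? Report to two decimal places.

Reading the table with exposure as columns: a = 99 (Vaccinated, case), b = 1672 (Vaccinated, non-case), c = 1095 (Unvaccinated, case), d = 2361.
Risk in exposed = 99/1771 = 0.05590; risk in unexposed = 1095/3456 = 0.31684.
RR = 0.05590 / 0.31684 = 0.17643
The risk is 82% lower among the exposed than among the unexposed.

0.18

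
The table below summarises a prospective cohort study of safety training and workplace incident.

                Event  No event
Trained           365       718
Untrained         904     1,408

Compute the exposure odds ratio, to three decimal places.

Cells: a = 365, b = 718, c = 904, d = 1408.
OR = (a·d)/(b·c) = (365 × 1408) / (718 × 904) = 513920 / 649072 = 0.79178
Exposure is associated with lower odds of workplace incident (OR = 0.79 < 1).

0.792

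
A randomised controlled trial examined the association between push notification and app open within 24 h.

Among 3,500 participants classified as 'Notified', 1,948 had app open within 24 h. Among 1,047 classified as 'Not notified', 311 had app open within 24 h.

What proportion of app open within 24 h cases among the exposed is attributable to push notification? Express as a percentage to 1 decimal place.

46.6

From the description: a = 1948, b = 1552, c = 311, d = 736.
Risk in exposed = 1948/3500 = 0.55657; risk in unexposed = 311/1047 = 0.29704.
RR = 0.55657/0.29704 = 1.87373
AR% = (RR − 1)/RR × 100 = (1.87373 − 1)/1.87373 × 100 = 46.6305%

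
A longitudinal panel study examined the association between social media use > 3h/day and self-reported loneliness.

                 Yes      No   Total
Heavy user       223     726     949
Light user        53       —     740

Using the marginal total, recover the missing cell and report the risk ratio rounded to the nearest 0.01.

3.28

The missing cell is in the unexposed row: 740 − 53 = 687.
So a = 223, b = 726, c = 53, d = 687.
RR = [a/(a+b)] / [c/(c+d)] = (223/949) / (53/740) = 0.23498/0.07162 = 3.28091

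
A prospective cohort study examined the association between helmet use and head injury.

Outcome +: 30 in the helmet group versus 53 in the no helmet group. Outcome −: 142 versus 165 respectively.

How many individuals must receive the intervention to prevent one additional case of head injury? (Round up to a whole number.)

15

Risk in treated group = 30/172 = 0.17442; risk in control = 53/218 = 0.24312.
Absolute risk reduction = 0.24312 − 0.17442 = 0.06870
NNT = 1 / ARR = 1 / 0.06870 = 14.556 → round up → 15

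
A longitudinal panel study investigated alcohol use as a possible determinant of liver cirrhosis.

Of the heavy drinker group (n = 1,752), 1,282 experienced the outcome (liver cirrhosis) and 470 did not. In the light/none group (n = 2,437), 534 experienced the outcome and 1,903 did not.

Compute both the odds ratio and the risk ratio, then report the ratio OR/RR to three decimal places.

From the description: a = 1282, b = 470, c = 534, d = 1903.
OR = (1282·1903)/(470·534) = 2439646/250980 = 9.72048
Risk in exposed = 1282/1752 = 0.73174; risk in unexposed = 534/2437 = 0.21912; RR = 3.33940
OR/RR = 9.72048 / 3.33940 = 2.91085
The outcome is not rare, so the OR lies further from 1 than the RR.

2.911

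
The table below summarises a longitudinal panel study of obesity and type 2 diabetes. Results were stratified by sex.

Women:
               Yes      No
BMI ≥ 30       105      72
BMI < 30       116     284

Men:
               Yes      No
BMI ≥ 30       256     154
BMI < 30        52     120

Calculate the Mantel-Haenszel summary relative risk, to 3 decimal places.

2.056

RR_MH = Σ(aᵢ·n₀ᵢ/nᵢ) / Σ(cᵢ·n₁ᵢ/nᵢ), with n₁ᵢ = aᵢ+bᵢ (exposed), n₀ᵢ = cᵢ+dᵢ (unexposed), nᵢ = n₁ᵢ+n₀ᵢ.
Stratum 1 (Women): n₁ = 177, n₀ = 400, n = 577; a·n₀/n = 105·400/577 = 72.7903; c·n₁/n = 116·177/577 = 35.5841
Stratum 2 (Men): n₁ = 410, n₀ = 172, n = 582; a·n₀/n = 256·172/582 = 75.6564; c·n₁/n = 52·410/582 = 36.6323
RR_MH = (72.7903 + 75.6564) / (35.5841 + 36.6323) = 148.4467 / 72.2164 = 2.05558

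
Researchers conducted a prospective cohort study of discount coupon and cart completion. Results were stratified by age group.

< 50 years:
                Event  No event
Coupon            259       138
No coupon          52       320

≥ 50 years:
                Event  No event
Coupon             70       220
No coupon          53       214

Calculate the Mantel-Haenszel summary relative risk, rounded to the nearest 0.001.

RR_MH = Σ(aᵢ·n₀ᵢ/nᵢ) / Σ(cᵢ·n₁ᵢ/nᵢ), with n₁ᵢ = aᵢ+bᵢ (exposed), n₀ᵢ = cᵢ+dᵢ (unexposed), nᵢ = n₁ᵢ+n₀ᵢ.
Stratum 1 (< 50 years): n₁ = 397, n₀ = 372, n = 769; a·n₀/n = 259·372/769 = 125.2900; c·n₁/n = 52·397/769 = 26.8453
Stratum 2 (≥ 50 years): n₁ = 290, n₀ = 267, n = 557; a·n₀/n = 70·267/557 = 33.5548; c·n₁/n = 53·290/557 = 27.5943
RR_MH = (125.2900 + 33.5548) / (26.8453 + 27.5943) = 158.8447 / 54.4395 = 2.91782

2.918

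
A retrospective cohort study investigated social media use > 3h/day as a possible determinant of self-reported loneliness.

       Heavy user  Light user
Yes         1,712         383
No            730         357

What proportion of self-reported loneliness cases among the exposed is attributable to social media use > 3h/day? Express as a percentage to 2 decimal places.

26.17

Reading the table with exposure as columns: a = 1712 (Heavy user, case), b = 730 (Heavy user, non-case), c = 383 (Light user, case), d = 357.
Risk in exposed = 1712/2442 = 0.70106; risk in unexposed = 383/740 = 0.51757.
RR = 0.70106/0.51757 = 1.35454
AR% = (RR − 1)/RR × 100 = (1.35454 − 1)/1.35454 × 100 = 26.1741%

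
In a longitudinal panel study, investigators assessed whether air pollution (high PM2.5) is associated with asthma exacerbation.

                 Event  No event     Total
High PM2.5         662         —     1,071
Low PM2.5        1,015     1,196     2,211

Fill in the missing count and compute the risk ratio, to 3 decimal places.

1.346

The missing cell is in the exposed row: 1071 − 662 = 409.
So a = 662, b = 409, c = 1015, d = 1196.
RR = [a/(a+b)] / [c/(c+d)] = (662/1071) / (1015/2211) = 0.61811/0.45907 = 1.34645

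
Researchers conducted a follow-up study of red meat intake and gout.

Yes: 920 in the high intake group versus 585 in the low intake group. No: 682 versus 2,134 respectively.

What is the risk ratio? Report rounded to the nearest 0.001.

2.669

From the description: a = 920, b = 682, c = 585, d = 2134.
Risk in exposed = 920/1602 = 0.57428; risk in unexposed = 585/2719 = 0.21515.
RR = 0.57428 / 0.21515 = 2.66918
The risk among the exposed is 2.67 times that among the unexposed.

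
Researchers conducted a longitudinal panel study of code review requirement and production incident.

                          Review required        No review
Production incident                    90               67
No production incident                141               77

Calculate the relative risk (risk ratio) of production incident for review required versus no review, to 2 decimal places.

Reading the table with exposure as columns: a = 90 (Review required, case), b = 141 (Review required, non-case), c = 67 (No review, case), d = 77.
Risk in exposed = 90/231 = 0.38961; risk in unexposed = 67/144 = 0.46528.
RR = 0.38961 / 0.46528 = 0.83737
The risk is 16% lower among the exposed than among the unexposed.

0.84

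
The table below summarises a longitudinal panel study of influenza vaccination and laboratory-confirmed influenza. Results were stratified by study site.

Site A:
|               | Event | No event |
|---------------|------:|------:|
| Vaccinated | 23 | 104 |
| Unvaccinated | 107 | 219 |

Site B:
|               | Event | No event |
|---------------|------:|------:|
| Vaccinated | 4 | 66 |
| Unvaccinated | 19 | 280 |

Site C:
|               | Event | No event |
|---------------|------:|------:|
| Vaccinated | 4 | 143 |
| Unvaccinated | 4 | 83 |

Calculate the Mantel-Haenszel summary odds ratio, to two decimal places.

OR_MH = Σ(aᵢdᵢ/nᵢ) / Σ(bᵢcᵢ/nᵢ), where nᵢ is the stratum total.
Stratum 1 (Site A): n = 453; a·d/n = 23·219/453 = 11.1192; b·c/n = 104·107/453 = 24.5651
Stratum 2 (Site B): n = 369; a·d/n = 4·280/369 = 3.0352; b·c/n = 66·19/369 = 3.3984
Stratum 3 (Site C): n = 234; a·d/n = 4·83/234 = 1.4188; b·c/n = 143·4/234 = 2.4444
OR_MH = (11.1192 + 3.0352 + 1.4188) / (24.5651 + 3.3984 + 2.4444) = 15.5732 / 30.4079 = 0.51214

0.51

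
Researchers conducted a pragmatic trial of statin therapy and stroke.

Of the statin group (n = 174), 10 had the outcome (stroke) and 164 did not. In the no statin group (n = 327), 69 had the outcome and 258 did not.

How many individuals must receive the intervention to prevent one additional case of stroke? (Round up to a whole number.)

7

Risk in treated group = 10/174 = 0.05747; risk in control = 69/327 = 0.21101.
Absolute risk reduction = 0.21101 − 0.05747 = 0.15354
NNT = 1 / ARR = 1 / 0.15354 = 6.513 → round up → 7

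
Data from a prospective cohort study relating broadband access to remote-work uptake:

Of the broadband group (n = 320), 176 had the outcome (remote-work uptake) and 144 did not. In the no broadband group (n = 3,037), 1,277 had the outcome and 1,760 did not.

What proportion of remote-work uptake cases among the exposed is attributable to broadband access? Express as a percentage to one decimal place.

From the description: a = 176, b = 144, c = 1277, d = 1760.
Risk in exposed = 176/320 = 0.55000; risk in unexposed = 1277/3037 = 0.42048.
RR = 0.55000/0.42048 = 1.30803
AR% = (RR − 1)/RR × 100 = (1.30803 − 1)/1.30803 × 100 = 23.5490%

23.5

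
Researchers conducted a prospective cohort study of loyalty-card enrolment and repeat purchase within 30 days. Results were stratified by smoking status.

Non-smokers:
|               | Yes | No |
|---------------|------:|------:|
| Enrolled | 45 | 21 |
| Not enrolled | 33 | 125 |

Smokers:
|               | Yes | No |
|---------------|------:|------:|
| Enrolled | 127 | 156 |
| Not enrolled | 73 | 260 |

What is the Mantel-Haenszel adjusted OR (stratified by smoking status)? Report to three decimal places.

OR_MH = Σ(aᵢdᵢ/nᵢ) / Σ(bᵢcᵢ/nᵢ), where nᵢ is the stratum total.
Stratum 1 (Non-smokers): n = 224; a·d/n = 45·125/224 = 25.1116; b·c/n = 21·33/224 = 3.0938
Stratum 2 (Smokers): n = 616; a·d/n = 127·260/616 = 53.6039; b·c/n = 156·73/616 = 18.4870
OR_MH = (25.1116 + 53.6039) / (3.0938 + 18.4870) = 78.7155 / 21.5808 = 3.64748

3.647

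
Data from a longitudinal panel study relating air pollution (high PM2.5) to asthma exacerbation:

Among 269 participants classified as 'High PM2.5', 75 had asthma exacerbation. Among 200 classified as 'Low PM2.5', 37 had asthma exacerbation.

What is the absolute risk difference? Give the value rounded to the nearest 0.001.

From the description: a = 75, b = 194, c = 37, d = 163.
Risk in exposed = 75/269 = 0.278810; risk in unexposed = 37/200 = 0.185000.
Risk difference = 0.278810 − 0.185000 = 0.093810

0.094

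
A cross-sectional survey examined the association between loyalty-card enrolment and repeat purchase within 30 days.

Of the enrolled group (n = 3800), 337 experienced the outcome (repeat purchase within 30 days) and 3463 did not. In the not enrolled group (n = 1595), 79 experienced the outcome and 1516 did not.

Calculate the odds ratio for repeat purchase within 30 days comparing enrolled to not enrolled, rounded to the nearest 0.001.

1.867

From the description: a = 337, b = 3463, c = 79, d = 1516.
OR = (a·d)/(b·c) = (337 × 1516) / (3463 × 79) = 510892 / 273577 = 1.86745
The odds of repeat purchase within 30 days are about 1.87 times as high in the enrolled group.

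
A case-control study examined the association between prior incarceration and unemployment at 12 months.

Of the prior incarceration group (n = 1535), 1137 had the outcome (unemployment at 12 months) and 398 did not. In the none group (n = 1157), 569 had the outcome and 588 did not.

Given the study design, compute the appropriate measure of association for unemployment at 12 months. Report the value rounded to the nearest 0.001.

From the description: a = 1137, b = 398, c = 569, d = 588.
This is a case-control study: participants were sampled on outcome status, so risks in the source population cannot be estimated directly — relative risk is not valid here. The odds ratio is the appropriate measure.
OR = (a·d)/(b·c) = (1137 × 588) / (398 × 569) = 668556 / 226462 = 2.95218

2.952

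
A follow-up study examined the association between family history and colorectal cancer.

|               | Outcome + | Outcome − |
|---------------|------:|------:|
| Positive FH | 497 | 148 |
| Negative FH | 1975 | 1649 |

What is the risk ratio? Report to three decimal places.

Cells: a = 497, b = 148, c = 1975, d = 1649.
Risk in exposed = 497/645 = 0.77054; risk in unexposed = 1975/3624 = 0.54498.
RR = 0.77054 / 0.54498 = 1.41390
The risk among the exposed is 1.41 times that among the unexposed.

1.414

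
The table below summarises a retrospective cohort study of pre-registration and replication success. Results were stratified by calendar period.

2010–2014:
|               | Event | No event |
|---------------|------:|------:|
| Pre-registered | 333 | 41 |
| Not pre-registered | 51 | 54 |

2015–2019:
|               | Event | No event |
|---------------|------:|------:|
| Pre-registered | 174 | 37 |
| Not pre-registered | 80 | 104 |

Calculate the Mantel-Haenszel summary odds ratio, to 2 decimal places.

OR_MH = Σ(aᵢdᵢ/nᵢ) / Σ(bᵢcᵢ/nᵢ), where nᵢ is the stratum total.
Stratum 1 (2010–2014): n = 479; a·d/n = 333·54/479 = 37.5407; b·c/n = 41·51/479 = 4.3653
Stratum 2 (2015–2019): n = 395; a·d/n = 174·104/395 = 45.8127; b·c/n = 37·80/395 = 7.4937
OR_MH = (37.5407 + 45.8127) / (4.3653 + 7.4937) = 83.3534 / 11.8590 = 7.02869

7.03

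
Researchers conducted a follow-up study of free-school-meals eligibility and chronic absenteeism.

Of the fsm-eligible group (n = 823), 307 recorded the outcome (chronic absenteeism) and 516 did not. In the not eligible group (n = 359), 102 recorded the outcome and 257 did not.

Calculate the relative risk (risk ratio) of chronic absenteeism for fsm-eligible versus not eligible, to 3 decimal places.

From the description: a = 307, b = 516, c = 102, d = 257.
Risk in exposed = 307/823 = 0.37303; risk in unexposed = 102/359 = 0.28412.
RR = 0.37303 / 0.28412 = 1.31290
The risk among the exposed is 1.31 times that among the unexposed.

1.313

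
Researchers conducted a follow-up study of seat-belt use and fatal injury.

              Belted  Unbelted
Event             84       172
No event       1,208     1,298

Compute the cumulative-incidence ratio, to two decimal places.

0.56

Reading the table with exposure as columns: a = 84 (Belted, case), b = 1208 (Belted, non-case), c = 172 (Unbelted, case), d = 1298.
Risk in exposed = 84/1292 = 0.06502; risk in unexposed = 172/1470 = 0.11701.
RR = 0.06502 / 0.11701 = 0.55566
The risk is 44% lower among the exposed than among the unexposed.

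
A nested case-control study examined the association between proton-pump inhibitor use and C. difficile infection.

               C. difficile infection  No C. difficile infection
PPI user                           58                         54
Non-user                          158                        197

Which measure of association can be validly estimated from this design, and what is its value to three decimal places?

Cells: a = 58, b = 54, c = 158, d = 197.
This is a nested case-control study: participants were sampled on outcome status, so risks in the source population cannot be estimated directly — relative risk is not valid here. The odds ratio is the appropriate measure.
OR = (a·d)/(b·c) = (58 × 197) / (54 × 158) = 11426 / 8532 = 1.33919

1.339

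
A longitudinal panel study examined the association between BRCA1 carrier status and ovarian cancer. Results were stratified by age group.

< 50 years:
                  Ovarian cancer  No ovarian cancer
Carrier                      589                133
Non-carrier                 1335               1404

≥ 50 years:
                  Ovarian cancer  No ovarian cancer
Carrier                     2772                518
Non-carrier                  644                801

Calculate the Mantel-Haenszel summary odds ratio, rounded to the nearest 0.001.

5.814

OR_MH = Σ(aᵢdᵢ/nᵢ) / Σ(bᵢcᵢ/nᵢ), where nᵢ is the stratum total.
Stratum 1 (< 50 years): n = 3461; a·d/n = 589·1404/3461 = 238.9356; b·c/n = 133·1335/3461 = 51.3016
Stratum 2 (≥ 50 years): n = 4735; a·d/n = 2772·801/4735 = 468.9276; b·c/n = 518·644/4735 = 70.4524
OR_MH = (238.9356 + 468.9276) / (51.3016 + 70.4524) = 707.8631 / 121.7540 = 5.81388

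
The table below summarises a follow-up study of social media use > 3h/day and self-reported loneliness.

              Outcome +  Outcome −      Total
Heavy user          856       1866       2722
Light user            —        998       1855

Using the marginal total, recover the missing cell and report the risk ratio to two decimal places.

The missing cell is in the unexposed row: 1855 − 998 = 857.
So a = 856, b = 1866, c = 857, d = 998.
RR = [a/(a+b)] / [c/(c+d)] = (856/2722) / (857/1855) = 0.31447/0.46199 = 0.68069

0.68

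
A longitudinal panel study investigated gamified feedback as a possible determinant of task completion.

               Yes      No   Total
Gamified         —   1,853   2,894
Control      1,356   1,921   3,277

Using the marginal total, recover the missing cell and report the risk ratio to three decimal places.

The missing cell is in the exposed row: 2894 − 1853 = 1041.
So a = 1041, b = 1853, c = 1356, d = 1921.
RR = [a/(a+b)] / [c/(c+d)] = (1041/2894) / (1356/3277) = 0.35971/0.41379 = 0.86930

0.869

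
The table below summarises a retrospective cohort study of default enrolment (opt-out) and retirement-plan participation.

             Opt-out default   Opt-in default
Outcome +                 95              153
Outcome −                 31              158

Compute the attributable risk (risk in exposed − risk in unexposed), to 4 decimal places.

Reading the table with exposure as columns: a = 95 (Opt-out default, case), b = 31 (Opt-out default, non-case), c = 153 (Opt-in default, case), d = 158.
Risk in exposed = 95/126 = 0.753968; risk in unexposed = 153/311 = 0.491961.
Risk difference = 0.753968 − 0.491961 = 0.262007

0.2620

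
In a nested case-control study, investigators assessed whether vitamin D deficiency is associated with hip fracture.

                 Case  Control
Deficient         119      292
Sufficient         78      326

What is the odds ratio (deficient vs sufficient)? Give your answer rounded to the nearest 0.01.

1.70

Cells: a = 119, b = 292, c = 78, d = 326.
OR = (a·d)/(b·c) = (119 × 326) / (292 × 78) = 38794 / 22776 = 1.70328
The odds of hip fracture are about 1.70 times as high in the deficient group.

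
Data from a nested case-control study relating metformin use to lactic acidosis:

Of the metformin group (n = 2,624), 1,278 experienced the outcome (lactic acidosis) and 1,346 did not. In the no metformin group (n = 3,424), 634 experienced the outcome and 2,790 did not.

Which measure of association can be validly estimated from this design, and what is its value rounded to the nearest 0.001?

From the description: a = 1278, b = 1346, c = 634, d = 2790.
This is a nested case-control study: participants were sampled on outcome status, so risks in the source population cannot be estimated directly — relative risk is not valid here. The odds ratio is the appropriate measure.
OR = (a·d)/(b·c) = (1278 × 2790) / (1346 × 634) = 3565620 / 853364 = 4.17831

4.178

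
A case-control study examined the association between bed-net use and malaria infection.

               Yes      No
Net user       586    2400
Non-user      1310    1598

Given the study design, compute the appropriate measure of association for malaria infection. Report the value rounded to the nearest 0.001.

Cells: a = 586, b = 2400, c = 1310, d = 1598.
This is a case-control study: participants were sampled on outcome status, so risks in the source population cannot be estimated directly — relative risk is not valid here. The odds ratio is the appropriate measure.
OR = (a·d)/(b·c) = (586 × 1598) / (2400 × 1310) = 936428 / 3144000 = 0.29785

0.298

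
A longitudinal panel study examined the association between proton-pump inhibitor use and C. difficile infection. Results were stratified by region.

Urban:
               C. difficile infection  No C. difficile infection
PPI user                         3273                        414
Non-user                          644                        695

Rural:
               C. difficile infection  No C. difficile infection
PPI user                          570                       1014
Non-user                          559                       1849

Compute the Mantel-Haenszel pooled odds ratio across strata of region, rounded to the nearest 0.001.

OR_MH = Σ(aᵢdᵢ/nᵢ) / Σ(bᵢcᵢ/nᵢ), where nᵢ is the stratum total.
Stratum 1 (Urban): n = 5026; a·d/n = 3273·695/5026 = 452.5935; b·c/n = 414·644/5026 = 53.0474
Stratum 2 (Rural): n = 3992; a·d/n = 570·1849/3992 = 264.0105; b·c/n = 1014·559/3992 = 141.9905
OR_MH = (452.5935 + 264.0105) / (53.0474 + 141.9905) = 716.6040 / 195.0378 = 3.67418

3.674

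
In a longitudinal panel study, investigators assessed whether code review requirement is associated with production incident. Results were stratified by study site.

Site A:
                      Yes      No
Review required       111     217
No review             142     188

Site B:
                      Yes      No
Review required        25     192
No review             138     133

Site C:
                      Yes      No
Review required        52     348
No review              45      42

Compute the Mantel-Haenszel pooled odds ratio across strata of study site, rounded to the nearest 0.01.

0.32

OR_MH = Σ(aᵢdᵢ/nᵢ) / Σ(bᵢcᵢ/nᵢ), where nᵢ is the stratum total.
Stratum 1 (Site A): n = 658; a·d/n = 111·188/658 = 31.7143; b·c/n = 217·142/658 = 46.8298
Stratum 2 (Site B): n = 488; a·d/n = 25·133/488 = 6.8135; b·c/n = 192·138/488 = 54.2951
Stratum 3 (Site C): n = 487; a·d/n = 52·42/487 = 4.4846; b·c/n = 348·45/487 = 32.1561
OR_MH = (31.7143 + 6.8135 + 4.4846) / (46.8298 + 54.2951 + 32.1561) = 43.0124 / 133.2809 = 0.32272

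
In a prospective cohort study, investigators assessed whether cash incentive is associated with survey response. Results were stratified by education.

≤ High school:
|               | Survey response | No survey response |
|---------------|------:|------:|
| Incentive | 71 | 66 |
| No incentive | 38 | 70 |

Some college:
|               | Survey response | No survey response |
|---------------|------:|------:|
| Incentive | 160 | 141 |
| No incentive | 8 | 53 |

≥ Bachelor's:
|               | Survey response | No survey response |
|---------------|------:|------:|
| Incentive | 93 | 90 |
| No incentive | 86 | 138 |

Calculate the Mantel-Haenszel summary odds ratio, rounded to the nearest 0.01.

2.32

OR_MH = Σ(aᵢdᵢ/nᵢ) / Σ(bᵢcᵢ/nᵢ), where nᵢ is the stratum total.
Stratum 1 (≤ High school): n = 245; a·d/n = 71·70/245 = 20.2857; b·c/n = 66·38/245 = 10.2367
Stratum 2 (Some college): n = 362; a·d/n = 160·53/362 = 23.4254; b·c/n = 141·8/362 = 3.1160
Stratum 3 (≥ Bachelor's): n = 407; a·d/n = 93·138/407 = 31.5332; b·c/n = 90·86/407 = 19.0172
OR_MH = (20.2857 + 23.4254 + 31.5332) / (10.2367 + 3.1160 + 19.0172) = 75.2443 / 32.3700 = 2.32451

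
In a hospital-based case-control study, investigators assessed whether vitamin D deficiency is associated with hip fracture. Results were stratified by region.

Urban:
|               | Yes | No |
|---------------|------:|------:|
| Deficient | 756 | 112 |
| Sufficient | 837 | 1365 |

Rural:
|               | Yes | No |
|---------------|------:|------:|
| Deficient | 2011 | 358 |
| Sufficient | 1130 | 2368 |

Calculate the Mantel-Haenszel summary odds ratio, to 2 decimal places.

11.54

OR_MH = Σ(aᵢdᵢ/nᵢ) / Σ(bᵢcᵢ/nᵢ), where nᵢ is the stratum total.
Stratum 1 (Urban): n = 3070; a·d/n = 756·1365/3070 = 336.1368; b·c/n = 112·837/3070 = 30.5355
Stratum 2 (Rural): n = 5867; a·d/n = 2011·2368/5867 = 811.6666; b·c/n = 358·1130/5867 = 68.9518
OR_MH = (336.1368 + 811.6666) / (30.5355 + 68.9518) = 1147.8034 / 99.4873 = 11.53719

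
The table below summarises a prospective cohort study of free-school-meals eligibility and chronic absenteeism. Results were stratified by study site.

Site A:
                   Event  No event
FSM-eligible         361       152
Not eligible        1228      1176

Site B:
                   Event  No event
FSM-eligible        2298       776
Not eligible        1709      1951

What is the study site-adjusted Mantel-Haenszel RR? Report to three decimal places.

RR_MH = Σ(aᵢ·n₀ᵢ/nᵢ) / Σ(cᵢ·n₁ᵢ/nᵢ), with n₁ᵢ = aᵢ+bᵢ (exposed), n₀ᵢ = cᵢ+dᵢ (unexposed), nᵢ = n₁ᵢ+n₀ᵢ.
Stratum 1 (Site A): n₁ = 513, n₀ = 2404, n = 2917; a·n₀/n = 361·2404/2917 = 297.5125; c·n₁/n = 1228·513/2917 = 215.9630
Stratum 2 (Site B): n₁ = 3074, n₀ = 3660, n = 6734; a·n₀/n = 2298·3660/6734 = 1248.9872; c·n₁/n = 1709·3074/6734 = 780.1405
RR_MH = (297.5125 + 1248.9872) / (215.9630 + 780.1405) = 1546.4997 / 996.1035 = 1.55255

1.553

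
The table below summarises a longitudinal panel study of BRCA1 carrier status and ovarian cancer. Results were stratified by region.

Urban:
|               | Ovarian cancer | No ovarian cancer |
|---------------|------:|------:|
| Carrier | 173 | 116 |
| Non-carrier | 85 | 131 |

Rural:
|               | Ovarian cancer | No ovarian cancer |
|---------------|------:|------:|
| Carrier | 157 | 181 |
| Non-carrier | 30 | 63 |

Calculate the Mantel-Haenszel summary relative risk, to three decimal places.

1.495

RR_MH = Σ(aᵢ·n₀ᵢ/nᵢ) / Σ(cᵢ·n₁ᵢ/nᵢ), with n₁ᵢ = aᵢ+bᵢ (exposed), n₀ᵢ = cᵢ+dᵢ (unexposed), nᵢ = n₁ᵢ+n₀ᵢ.
Stratum 1 (Urban): n₁ = 289, n₀ = 216, n = 505; a·n₀/n = 173·216/505 = 73.9960; c·n₁/n = 85·289/505 = 48.6436
Stratum 2 (Rural): n₁ = 338, n₀ = 93, n = 431; a·n₀/n = 157·93/431 = 33.8770; c·n₁/n = 30·338/431 = 23.5267
RR_MH = (73.9960 + 33.8770) / (48.6436 + 23.5267) = 107.8731 / 72.1702 = 1.49470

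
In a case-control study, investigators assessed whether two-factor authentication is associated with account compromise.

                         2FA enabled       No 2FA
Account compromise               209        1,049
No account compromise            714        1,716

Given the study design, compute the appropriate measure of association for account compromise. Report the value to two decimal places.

0.48

Reading the table with exposure as columns: a = 209 (2FA enabled, case), b = 714 (2FA enabled, non-case), c = 1049 (No 2FA, case), d = 1716.
This is a case-control study: participants were sampled on outcome status, so risks in the source population cannot be estimated directly — relative risk is not valid here. The odds ratio is the appropriate measure.
OR = (a·d)/(b·c) = (209 × 1716) / (714 × 1049) = 358644 / 748986 = 0.47884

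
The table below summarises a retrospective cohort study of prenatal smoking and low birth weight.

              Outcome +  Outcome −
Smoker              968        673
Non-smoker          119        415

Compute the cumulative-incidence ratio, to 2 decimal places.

Cells: a = 968, b = 673, c = 119, d = 415.
Risk in exposed = 968/1641 = 0.58988; risk in unexposed = 119/534 = 0.22285.
RR = 0.58988 / 0.22285 = 2.64704
The risk among the exposed is 2.65 times that among the unexposed.

2.65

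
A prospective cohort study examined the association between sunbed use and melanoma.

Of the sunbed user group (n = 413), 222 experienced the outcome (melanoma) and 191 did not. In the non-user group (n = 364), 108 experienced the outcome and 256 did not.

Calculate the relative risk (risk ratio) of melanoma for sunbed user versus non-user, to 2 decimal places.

From the description: a = 222, b = 191, c = 108, d = 256.
Risk in exposed = 222/413 = 0.53753; risk in unexposed = 108/364 = 0.29670.
RR = 0.53753 / 0.29670 = 1.81168
The risk among the exposed is 1.81 times that among the unexposed.

1.81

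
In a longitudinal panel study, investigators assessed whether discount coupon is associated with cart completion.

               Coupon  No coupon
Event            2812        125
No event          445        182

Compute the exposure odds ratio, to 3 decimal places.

9.201

Reading the table with exposure as columns: a = 2812 (Coupon, case), b = 445 (Coupon, non-case), c = 125 (No coupon, case), d = 182.
OR = (a·d)/(b·c) = (2812 × 182) / (445 × 125) = 511784 / 55625 = 9.20061
The odds of cart completion are about 9.20 times as high in the coupon group.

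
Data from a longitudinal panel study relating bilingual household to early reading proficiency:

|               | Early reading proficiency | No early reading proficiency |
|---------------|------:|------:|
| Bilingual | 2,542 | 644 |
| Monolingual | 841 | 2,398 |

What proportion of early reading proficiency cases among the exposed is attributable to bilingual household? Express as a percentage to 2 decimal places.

67.46

Cells: a = 2542, b = 644, c = 841, d = 2398.
Risk in exposed = 2542/3186 = 0.79787; risk in unexposed = 841/3239 = 0.25965.
RR = 0.79787/0.25965 = 3.07287
AR% = (RR − 1)/RR × 100 = (3.07287 − 1)/3.07287 × 100 = 67.4572%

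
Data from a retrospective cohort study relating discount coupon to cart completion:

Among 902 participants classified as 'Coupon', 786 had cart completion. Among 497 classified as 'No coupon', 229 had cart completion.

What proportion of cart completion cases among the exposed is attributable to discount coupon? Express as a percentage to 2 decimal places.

47.12

From the description: a = 786, b = 116, c = 229, d = 268.
Risk in exposed = 786/902 = 0.87140; risk in unexposed = 229/497 = 0.46076.
RR = 0.87140/0.46076 = 1.89120
AR% = (RR − 1)/RR × 100 = (1.89120 − 1)/1.89120 × 100 = 47.1235%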